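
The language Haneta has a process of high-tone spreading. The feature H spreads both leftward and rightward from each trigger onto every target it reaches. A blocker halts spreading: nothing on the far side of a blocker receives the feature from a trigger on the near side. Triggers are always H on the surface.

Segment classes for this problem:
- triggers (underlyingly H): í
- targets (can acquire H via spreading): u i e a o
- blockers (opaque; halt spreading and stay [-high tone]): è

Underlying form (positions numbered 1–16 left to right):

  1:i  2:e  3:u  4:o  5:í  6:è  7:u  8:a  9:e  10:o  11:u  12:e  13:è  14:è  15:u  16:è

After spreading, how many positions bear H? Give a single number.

From /í/ at 5 rightward: 6 /è/ blocks.
From /í/ at 5 leftward: 4 /o/ → H; 3 /u/ → H; 2 /e/ → H; 1 /i/ → H; word edge.
Targets with no active source: positions 7 8 9 10 11 12 15 stay [-high tone].
H positions on the surface: 1 2 3 4 5.

5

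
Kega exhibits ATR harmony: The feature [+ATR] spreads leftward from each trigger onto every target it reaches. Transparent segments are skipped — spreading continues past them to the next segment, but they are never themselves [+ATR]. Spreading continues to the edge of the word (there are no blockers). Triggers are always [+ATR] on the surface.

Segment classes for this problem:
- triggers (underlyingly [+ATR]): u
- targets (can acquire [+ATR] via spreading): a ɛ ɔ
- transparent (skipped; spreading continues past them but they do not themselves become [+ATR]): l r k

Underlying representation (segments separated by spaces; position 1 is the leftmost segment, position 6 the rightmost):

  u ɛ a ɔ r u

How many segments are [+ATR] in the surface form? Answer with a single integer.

From /u/ at 1 leftward: word edge.
From /u/ at 6 leftward: 5 /r/ transparent; 4 /ɔ/ → [+ATR]; 3 /a/ → [+ATR]; 2 /ɛ/ → [+ATR]; 1 /u/ is itself a trigger — this domain ends here.
[+ATR] positions on the surface: 1 2 3 4 6.

5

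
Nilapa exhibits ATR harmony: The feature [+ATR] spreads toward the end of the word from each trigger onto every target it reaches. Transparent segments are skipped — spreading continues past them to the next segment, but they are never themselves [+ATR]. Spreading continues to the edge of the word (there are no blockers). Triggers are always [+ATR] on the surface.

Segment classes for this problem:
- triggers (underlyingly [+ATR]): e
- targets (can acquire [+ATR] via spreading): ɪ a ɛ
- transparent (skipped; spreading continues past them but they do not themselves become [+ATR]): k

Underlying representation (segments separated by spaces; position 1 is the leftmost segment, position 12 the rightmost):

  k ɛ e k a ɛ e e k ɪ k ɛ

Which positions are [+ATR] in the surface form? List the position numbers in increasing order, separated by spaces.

3 5 6 7 8 10 12

From /e/ at 3 rightward: 4 /k/ transparent; 5 /a/ → [+ATR]; 6 /ɛ/ → [+ATR]; 7 /e/ is itself a trigger — this domain ends here.
From /e/ at 7 rightward: 8 /e/ is itself a trigger — this domain ends here.
From /e/ at 8 rightward: 9 /k/ transparent; 10 /ɪ/ → [+ATR]; 11 /k/ transparent; 12 /ɛ/ → [+ATR]; word edge.
Target with no active source: position 2 stays [-ATR].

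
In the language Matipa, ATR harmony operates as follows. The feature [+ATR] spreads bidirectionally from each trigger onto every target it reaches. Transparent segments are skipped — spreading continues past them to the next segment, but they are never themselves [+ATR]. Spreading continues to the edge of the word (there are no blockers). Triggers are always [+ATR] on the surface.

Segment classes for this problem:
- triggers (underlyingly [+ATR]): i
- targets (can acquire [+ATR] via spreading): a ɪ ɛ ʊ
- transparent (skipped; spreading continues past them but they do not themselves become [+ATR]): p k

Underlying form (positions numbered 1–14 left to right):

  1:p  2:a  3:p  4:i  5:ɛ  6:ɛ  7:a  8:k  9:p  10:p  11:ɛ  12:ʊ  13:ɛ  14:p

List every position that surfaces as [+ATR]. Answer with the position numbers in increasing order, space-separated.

2 4 5 6 7 11 12 13

From /i/ at 4 rightward: 5 /ɛ/ → [+ATR]; 6 /ɛ/ → [+ATR]; 7 /a/ → [+ATR]; 8 /k/ transparent; 9 /p/ transparent; 10 /p/ transparent; 11 /ɛ/ → [+ATR]; 12 /ʊ/ → [+ATR]; 13 /ɛ/ → [+ATR]; 14 /p/ transparent; word edge.
From /i/ at 4 leftward: 3 /p/ transparent; 2 /a/ → [+ATR]; 1 /p/ transparent; word edge.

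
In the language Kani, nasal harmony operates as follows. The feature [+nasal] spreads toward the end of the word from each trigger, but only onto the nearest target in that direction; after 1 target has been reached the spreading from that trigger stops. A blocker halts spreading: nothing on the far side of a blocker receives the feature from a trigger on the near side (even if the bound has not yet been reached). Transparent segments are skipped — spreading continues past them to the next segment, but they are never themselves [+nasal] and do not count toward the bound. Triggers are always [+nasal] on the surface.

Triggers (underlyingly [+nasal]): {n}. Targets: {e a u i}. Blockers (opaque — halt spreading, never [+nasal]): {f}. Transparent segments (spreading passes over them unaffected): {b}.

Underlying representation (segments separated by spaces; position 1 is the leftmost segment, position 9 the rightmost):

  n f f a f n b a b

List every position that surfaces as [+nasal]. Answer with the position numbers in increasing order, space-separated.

1 6 8

From /n/ at 1 rightward: 2 /f/ blocks.
From /n/ at 6 rightward: 7 /b/ transparent; 8 /a/ → [+nasal]; bound reached.
Target with no active source: position 4 stays [-nasal].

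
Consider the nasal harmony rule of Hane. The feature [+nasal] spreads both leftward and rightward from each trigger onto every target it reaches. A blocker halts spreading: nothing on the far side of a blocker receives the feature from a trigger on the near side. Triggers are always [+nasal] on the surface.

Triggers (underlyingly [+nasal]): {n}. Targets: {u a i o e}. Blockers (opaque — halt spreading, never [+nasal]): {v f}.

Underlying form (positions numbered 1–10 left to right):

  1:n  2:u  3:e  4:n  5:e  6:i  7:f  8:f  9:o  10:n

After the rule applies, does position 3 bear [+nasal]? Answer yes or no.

yes

From /n/ at 1 rightward: 2 /u/ → [+nasal]; 3 /e/ → [+nasal]; 4 /n/ is itself a trigger — this domain ends here.
From /n/ at 1 leftward: word edge.
From /n/ at 4 rightward: 5 /e/ → [+nasal]; 6 /i/ → [+nasal]; 7 /f/ blocks.
From /n/ at 4 leftward: 3 /e/ → [+nasal]; 2 /u/ → [+nasal]; 1 /n/ is itself a trigger — this domain ends here.
From /n/ at 10 rightward: word edge.
From /n/ at 10 leftward: 9 /o/ → [+nasal]; 8 /f/ blocks.
[+nasal] positions on the surface: 1 2 3 4 5 6 9 10.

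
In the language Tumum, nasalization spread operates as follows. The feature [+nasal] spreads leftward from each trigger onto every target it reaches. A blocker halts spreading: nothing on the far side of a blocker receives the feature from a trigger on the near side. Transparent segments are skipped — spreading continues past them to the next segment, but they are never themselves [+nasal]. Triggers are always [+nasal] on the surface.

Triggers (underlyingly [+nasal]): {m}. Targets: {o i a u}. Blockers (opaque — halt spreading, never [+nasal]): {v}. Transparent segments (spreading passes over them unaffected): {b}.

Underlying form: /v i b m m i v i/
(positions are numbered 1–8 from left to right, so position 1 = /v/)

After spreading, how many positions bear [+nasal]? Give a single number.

3

From /m/ at 4 leftward: 3 /b/ transparent; 2 /i/ → [+nasal]; 1 /v/ blocks.
From /m/ at 5 leftward: 4 /m/ is itself a trigger — this domain ends here.
Targets with no active source: positions 6 8 stay [-nasal].
[+nasal] positions on the surface: 2 4 5.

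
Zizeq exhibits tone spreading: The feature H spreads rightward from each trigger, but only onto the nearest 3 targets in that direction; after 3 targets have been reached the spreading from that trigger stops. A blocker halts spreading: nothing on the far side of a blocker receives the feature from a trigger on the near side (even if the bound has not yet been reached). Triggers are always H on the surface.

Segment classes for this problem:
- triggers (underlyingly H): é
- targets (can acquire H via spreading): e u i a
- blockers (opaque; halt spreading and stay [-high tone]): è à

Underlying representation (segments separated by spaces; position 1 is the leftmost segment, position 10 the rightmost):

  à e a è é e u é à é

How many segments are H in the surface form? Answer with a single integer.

5

From /é/ at 5 rightward: 6 /e/ → H; 7 /u/ → H; 8 /é/ is itself a trigger — this domain ends here.
From /é/ at 8 rightward: 9 /à/ blocks.
From /é/ at 10 rightward: word edge.
Targets with no active source: positions 2 3 stay [-high tone].
H positions on the surface: 5 6 7 8 10.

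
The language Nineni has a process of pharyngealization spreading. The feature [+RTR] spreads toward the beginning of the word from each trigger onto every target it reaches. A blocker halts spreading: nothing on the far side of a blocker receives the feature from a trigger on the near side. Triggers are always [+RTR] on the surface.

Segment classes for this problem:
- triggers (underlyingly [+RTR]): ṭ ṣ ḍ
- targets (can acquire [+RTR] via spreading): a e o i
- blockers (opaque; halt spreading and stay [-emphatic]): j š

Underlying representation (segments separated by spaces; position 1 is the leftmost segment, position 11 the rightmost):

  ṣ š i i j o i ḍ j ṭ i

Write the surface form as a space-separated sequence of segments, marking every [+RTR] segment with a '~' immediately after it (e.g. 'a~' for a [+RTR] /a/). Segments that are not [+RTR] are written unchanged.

From /ṣ/ at 1 leftward: word edge.
From /ḍ/ at 8 leftward: 7 /i/ → [+RTR]; 6 /o/ → [+RTR]; 5 /j/ blocks.
From /ṭ/ at 10 leftward: 9 /j/ blocks.
Targets with no active source: positions 3 4 11 stay [-emphatic].
[+RTR] positions on the surface: 1 6 7 8 10.

ṣ~ š i i j o~ i~ ḍ~ j ṭ~ i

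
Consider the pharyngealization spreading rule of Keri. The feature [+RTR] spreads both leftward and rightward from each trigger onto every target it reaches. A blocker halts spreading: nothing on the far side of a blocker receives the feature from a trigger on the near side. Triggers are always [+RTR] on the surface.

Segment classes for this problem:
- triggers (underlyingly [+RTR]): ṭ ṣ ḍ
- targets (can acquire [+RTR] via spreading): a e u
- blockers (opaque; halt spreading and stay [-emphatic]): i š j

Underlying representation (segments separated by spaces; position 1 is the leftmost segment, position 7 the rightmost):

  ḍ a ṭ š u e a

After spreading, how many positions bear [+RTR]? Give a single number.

3

From /ḍ/ at 1 rightward: 2 /a/ → [+RTR]; 3 /ṭ/ is itself a trigger — this domain ends here.
From /ḍ/ at 1 leftward: word edge.
From /ṭ/ at 3 rightward: 4 /š/ blocks.
From /ṭ/ at 3 leftward: 2 /a/ → [+RTR]; 1 /ḍ/ is itself a trigger — this domain ends here.
Targets with no active source: positions 5 6 7 stay [-emphatic].
[+RTR] positions on the surface: 1 2 3.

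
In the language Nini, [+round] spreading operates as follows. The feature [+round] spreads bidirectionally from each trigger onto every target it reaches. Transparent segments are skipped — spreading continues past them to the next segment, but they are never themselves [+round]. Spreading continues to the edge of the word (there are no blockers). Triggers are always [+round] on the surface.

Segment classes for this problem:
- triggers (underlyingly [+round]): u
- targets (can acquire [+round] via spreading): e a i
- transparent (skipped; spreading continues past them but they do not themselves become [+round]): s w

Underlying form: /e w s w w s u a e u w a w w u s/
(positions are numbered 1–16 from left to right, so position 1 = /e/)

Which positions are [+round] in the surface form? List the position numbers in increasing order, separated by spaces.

1 7 8 9 10 12 15

From /u/ at 7 rightward: 8 /a/ → [+round]; 9 /e/ → [+round]; 10 /u/ is itself a trigger — this domain ends here.
From /u/ at 7 leftward: 6 /s/ transparent; 5 /w/ transparent; 4 /w/ transparent; 3 /s/ transparent; 2 /w/ transparent; 1 /e/ → [+round]; word edge.
From /u/ at 10 rightward: 11 /w/ transparent; 12 /a/ → [+round]; 13 /w/ transparent; 14 /w/ transparent; 15 /u/ is itself a trigger — this domain ends here.
From /u/ at 10 leftward: 9 /e/ → [+round]; 8 /a/ → [+round]; 7 /u/ is itself a trigger — this domain ends here.
From /u/ at 15 rightward: 16 /s/ transparent; word edge.
From /u/ at 15 leftward: 14 /w/ transparent; 13 /w/ transparent; 12 /a/ → [+round]; 11 /w/ transparent; 10 /u/ is itself a trigger — this domain ends here.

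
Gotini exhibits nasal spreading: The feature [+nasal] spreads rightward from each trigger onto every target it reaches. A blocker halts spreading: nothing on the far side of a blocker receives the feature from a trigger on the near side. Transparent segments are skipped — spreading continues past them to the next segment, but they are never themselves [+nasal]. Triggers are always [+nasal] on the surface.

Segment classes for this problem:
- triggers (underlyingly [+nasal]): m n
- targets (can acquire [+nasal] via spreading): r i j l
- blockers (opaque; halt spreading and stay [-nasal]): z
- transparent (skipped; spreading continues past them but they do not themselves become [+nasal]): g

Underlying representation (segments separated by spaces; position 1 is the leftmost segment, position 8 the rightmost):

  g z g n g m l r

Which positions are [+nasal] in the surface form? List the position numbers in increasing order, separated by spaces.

From /n/ at 4 rightward: 5 /g/ transparent; 6 /m/ is itself a trigger — this domain ends here.
From /m/ at 6 rightward: 7 /l/ → [+nasal]; 8 /r/ → [+nasal]; word edge.

4 6 7 8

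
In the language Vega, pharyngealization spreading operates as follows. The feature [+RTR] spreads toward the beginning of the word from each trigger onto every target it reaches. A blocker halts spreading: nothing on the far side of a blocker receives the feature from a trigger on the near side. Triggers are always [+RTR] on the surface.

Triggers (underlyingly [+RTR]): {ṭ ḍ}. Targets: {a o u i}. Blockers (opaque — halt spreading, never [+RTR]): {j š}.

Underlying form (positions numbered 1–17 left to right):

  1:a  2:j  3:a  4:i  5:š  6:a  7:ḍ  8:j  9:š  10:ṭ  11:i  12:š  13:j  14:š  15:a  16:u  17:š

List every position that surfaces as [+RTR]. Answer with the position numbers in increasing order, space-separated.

From /ḍ/ at 7 leftward: 6 /a/ → [+RTR]; 5 /š/ blocks.
From /ṭ/ at 10 leftward: 9 /š/ blocks.
Targets with no active source: positions 1 3 4 11 15 16 stay [-emphatic].

6 7 10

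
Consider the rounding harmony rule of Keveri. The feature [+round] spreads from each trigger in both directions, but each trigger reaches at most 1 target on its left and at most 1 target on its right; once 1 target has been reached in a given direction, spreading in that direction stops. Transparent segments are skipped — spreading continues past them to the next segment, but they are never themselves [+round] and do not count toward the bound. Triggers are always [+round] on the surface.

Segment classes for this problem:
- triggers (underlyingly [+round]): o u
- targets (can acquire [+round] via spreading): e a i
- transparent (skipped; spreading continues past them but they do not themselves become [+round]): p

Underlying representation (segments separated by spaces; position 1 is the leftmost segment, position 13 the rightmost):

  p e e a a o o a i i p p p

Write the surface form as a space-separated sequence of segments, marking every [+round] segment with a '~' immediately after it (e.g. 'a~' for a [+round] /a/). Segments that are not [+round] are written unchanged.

p e e a a~ o~ o~ a~ i i p p p

From /o/ at 6 rightward: 7 /o/ is itself a trigger — this domain ends here.
From /o/ at 6 leftward: 5 /a/ → [+round]; bound reached.
From /o/ at 7 rightward: 8 /a/ → [+round]; bound reached.
From /o/ at 7 leftward: 6 /o/ is itself a trigger — this domain ends here.
Targets with no active source: positions 2 3 4 9 10 stay [-round].
[+round] positions on the surface: 5 6 7 8.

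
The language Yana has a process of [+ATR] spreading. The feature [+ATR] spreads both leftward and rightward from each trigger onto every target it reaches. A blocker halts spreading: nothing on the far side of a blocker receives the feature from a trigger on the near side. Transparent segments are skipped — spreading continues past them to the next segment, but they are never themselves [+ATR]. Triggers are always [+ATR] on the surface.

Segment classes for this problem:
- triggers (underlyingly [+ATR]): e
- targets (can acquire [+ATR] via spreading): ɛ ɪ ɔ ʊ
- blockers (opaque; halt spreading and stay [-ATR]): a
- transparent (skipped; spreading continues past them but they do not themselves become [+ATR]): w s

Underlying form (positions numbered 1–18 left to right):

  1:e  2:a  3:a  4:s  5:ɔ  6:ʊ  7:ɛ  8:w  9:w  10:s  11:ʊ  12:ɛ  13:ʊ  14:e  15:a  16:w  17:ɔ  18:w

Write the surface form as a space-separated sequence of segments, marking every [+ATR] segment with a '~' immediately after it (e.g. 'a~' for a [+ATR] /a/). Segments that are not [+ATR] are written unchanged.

From /e/ at 1 rightward: 2 /a/ blocks.
From /e/ at 1 leftward: word edge.
From /e/ at 14 rightward: 15 /a/ blocks.
From /e/ at 14 leftward: 13 /ʊ/ → [+ATR]; 12 /ɛ/ → [+ATR]; 11 /ʊ/ → [+ATR]; 10 /s/ transparent; 9 /w/ transparent; 8 /w/ transparent; 7 /ɛ/ → [+ATR]; 6 /ʊ/ → [+ATR]; 5 /ɔ/ → [+ATR]; 4 /s/ transparent; 3 /a/ blocks.
Target with no active source: position 17 stays [-ATR].
[+ATR] positions on the surface: 1 5 6 7 11 12 13 14.

e~ a a s ɔ~ ʊ~ ɛ~ w w s ʊ~ ɛ~ ʊ~ e~ a w ɔ w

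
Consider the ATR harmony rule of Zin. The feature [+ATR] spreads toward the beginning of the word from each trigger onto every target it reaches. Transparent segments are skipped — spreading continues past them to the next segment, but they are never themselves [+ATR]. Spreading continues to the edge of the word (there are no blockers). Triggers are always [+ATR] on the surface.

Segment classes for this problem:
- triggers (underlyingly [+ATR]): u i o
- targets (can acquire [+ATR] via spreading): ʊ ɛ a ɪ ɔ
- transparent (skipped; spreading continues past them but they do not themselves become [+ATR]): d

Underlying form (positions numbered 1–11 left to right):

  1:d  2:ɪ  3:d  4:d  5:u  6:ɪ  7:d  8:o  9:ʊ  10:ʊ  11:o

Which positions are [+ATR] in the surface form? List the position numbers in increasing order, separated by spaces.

From /u/ at 5 leftward: 4 /d/ transparent; 3 /d/ transparent; 2 /ɪ/ → [+ATR]; 1 /d/ transparent; word edge.
From /o/ at 8 leftward: 7 /d/ transparent; 6 /ɪ/ → [+ATR]; 5 /u/ is itself a trigger — this domain ends here.
From /o/ at 11 leftward: 10 /ʊ/ → [+ATR]; 9 /ʊ/ → [+ATR]; 8 /o/ is itself a trigger — this domain ends here.

2 5 6 8 9 10 11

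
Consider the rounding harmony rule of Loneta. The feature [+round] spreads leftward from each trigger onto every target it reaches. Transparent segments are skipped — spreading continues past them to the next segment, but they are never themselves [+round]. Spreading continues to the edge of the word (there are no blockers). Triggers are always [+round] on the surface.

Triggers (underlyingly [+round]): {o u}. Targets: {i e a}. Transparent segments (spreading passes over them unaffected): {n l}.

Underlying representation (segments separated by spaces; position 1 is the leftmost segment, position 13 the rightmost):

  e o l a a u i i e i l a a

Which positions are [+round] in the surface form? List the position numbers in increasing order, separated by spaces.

From /o/ at 2 leftward: 1 /e/ → [+round]; word edge.
From /u/ at 6 leftward: 5 /a/ → [+round]; 4 /a/ → [+round]; 3 /l/ transparent; 2 /o/ is itself a trigger — this domain ends here.
Targets with no active source: positions 7 8 9 10 12 13 stay [-round].

1 2 4 5 6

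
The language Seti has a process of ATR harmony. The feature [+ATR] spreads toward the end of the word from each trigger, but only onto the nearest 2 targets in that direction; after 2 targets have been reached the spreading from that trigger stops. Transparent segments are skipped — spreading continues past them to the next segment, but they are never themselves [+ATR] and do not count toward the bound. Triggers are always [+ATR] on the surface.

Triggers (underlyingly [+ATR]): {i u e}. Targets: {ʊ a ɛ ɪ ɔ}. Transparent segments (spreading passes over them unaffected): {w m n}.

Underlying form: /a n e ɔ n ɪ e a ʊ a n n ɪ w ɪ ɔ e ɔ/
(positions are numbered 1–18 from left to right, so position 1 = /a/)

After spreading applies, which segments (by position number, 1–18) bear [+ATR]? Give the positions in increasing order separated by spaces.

3 4 6 7 8 9 17 18

From /e/ at 3 rightward: 4 /ɔ/ → [+ATR]; 5 /n/ transparent; 6 /ɪ/ → [+ATR]; bound reached.
From /e/ at 7 rightward: 8 /a/ → [+ATR]; 9 /ʊ/ → [+ATR]; bound reached.
From /e/ at 17 rightward: 18 /ɔ/ → [+ATR]; word edge.
Targets with no active source: positions 1 10 13 15 16 stay [-ATR].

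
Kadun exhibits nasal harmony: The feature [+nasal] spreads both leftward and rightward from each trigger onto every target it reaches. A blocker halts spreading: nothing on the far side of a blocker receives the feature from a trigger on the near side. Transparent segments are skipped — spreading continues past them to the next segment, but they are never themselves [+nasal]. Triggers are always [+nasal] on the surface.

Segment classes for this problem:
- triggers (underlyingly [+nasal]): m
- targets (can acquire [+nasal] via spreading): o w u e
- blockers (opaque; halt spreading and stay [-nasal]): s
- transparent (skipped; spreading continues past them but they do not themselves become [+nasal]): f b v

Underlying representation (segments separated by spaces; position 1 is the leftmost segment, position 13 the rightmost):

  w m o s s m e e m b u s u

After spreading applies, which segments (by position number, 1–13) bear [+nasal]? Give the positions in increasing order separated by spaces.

1 2 3 6 7 8 9 11

From /m/ at 2 rightward: 3 /o/ → [+nasal]; 4 /s/ blocks.
From /m/ at 2 leftward: 1 /w/ → [+nasal]; word edge.
From /m/ at 6 rightward: 7 /e/ → [+nasal]; 8 /e/ → [+nasal]; 9 /m/ is itself a trigger — this domain ends here.
From /m/ at 6 leftward: 5 /s/ blocks.
From /m/ at 9 rightward: 10 /b/ transparent; 11 /u/ → [+nasal]; 12 /s/ blocks.
From /m/ at 9 leftward: 8 /e/ → [+nasal]; 7 /e/ → [+nasal]; 6 /m/ is itself a trigger — this domain ends here.
Target with no active source: position 13 stays [-nasal].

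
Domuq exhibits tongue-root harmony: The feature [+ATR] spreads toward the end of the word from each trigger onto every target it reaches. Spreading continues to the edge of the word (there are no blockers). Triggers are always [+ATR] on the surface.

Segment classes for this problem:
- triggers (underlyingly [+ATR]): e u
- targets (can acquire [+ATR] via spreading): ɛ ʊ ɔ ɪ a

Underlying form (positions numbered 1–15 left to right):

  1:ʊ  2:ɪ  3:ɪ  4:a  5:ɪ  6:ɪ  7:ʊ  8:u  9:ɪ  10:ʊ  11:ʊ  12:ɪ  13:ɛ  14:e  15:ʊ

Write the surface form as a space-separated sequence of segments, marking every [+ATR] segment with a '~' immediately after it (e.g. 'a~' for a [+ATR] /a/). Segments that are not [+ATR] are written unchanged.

ʊ ɪ ɪ a ɪ ɪ ʊ u~ ɪ~ ʊ~ ʊ~ ɪ~ ɛ~ e~ ʊ~

From /u/ at 8 rightward: 9 /ɪ/ → [+ATR]; 10 /ʊ/ → [+ATR]; 11 /ʊ/ → [+ATR]; 12 /ɪ/ → [+ATR]; 13 /ɛ/ → [+ATR]; 14 /e/ is itself a trigger — this domain ends here.
From /e/ at 14 rightward: 15 /ʊ/ → [+ATR]; word edge.
Targets with no active source: positions 1 2 3 4 5 6 7 stay [-ATR].
[+ATR] positions on the surface: 8 9 10 11 12 13 14 15.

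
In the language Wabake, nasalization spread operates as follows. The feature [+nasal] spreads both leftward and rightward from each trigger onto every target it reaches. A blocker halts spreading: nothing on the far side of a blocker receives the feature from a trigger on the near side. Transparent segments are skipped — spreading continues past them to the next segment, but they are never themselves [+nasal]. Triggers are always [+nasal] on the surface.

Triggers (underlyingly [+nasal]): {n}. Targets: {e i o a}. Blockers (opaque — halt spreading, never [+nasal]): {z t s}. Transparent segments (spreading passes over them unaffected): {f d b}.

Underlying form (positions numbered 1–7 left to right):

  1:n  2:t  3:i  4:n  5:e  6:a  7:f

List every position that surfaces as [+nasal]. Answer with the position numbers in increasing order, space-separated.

From /n/ at 1 rightward: 2 /t/ blocks.
From /n/ at 1 leftward: word edge.
From /n/ at 4 rightward: 5 /e/ → [+nasal]; 6 /a/ → [+nasal]; 7 /f/ transparent; word edge.
From /n/ at 4 leftward: 3 /i/ → [+nasal]; 2 /t/ blocks.

1 3 4 5 6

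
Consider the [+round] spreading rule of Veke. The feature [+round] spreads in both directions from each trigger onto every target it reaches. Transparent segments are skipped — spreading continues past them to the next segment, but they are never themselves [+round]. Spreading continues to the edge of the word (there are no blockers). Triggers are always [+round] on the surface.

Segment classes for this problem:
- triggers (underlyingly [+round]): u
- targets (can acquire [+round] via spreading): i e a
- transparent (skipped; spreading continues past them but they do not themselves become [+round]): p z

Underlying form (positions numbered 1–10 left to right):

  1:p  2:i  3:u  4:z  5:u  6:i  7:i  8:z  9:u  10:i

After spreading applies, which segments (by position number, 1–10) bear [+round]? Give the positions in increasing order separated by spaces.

From /u/ at 3 rightward: 4 /z/ transparent; 5 /u/ is itself a trigger — this domain ends here.
From /u/ at 3 leftward: 2 /i/ → [+round]; 1 /p/ transparent; word edge.
From /u/ at 5 rightward: 6 /i/ → [+round]; 7 /i/ → [+round]; 8 /z/ transparent; 9 /u/ is itself a trigger — this domain ends here.
From /u/ at 5 leftward: 4 /z/ transparent; 3 /u/ is itself a trigger — this domain ends here.
From /u/ at 9 rightward: 10 /i/ → [+round]; word edge.
From /u/ at 9 leftward: 8 /z/ transparent; 7 /i/ → [+round]; 6 /i/ → [+round]; 5 /u/ is itself a trigger — this domain ends here.

2 3 5 6 7 9 10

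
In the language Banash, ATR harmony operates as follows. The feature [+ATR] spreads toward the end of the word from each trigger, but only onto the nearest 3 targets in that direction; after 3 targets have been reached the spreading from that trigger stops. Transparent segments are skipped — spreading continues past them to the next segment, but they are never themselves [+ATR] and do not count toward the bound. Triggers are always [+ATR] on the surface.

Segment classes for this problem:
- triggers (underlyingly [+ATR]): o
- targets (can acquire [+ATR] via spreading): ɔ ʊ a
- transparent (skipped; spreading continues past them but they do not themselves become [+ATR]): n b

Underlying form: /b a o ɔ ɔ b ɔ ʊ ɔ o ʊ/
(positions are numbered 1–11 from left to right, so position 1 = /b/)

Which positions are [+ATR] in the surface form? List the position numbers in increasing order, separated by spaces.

3 4 5 7 10 11

From /o/ at 3 rightward: 4 /ɔ/ → [+ATR]; 5 /ɔ/ → [+ATR]; 6 /b/ transparent; 7 /ɔ/ → [+ATR]; bound reached.
From /o/ at 10 rightward: 11 /ʊ/ → [+ATR]; word edge.
Targets with no active source: positions 2 8 9 stay [-ATR].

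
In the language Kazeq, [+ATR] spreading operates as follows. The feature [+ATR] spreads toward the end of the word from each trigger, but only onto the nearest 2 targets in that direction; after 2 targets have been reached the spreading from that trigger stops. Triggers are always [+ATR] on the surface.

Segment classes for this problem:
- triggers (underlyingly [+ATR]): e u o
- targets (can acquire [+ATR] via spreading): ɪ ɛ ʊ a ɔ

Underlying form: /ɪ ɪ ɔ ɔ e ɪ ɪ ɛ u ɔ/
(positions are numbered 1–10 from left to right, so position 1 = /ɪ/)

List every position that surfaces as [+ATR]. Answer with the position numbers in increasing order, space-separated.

From /e/ at 5 rightward: 6 /ɪ/ → [+ATR]; 7 /ɪ/ → [+ATR]; bound reached.
From /u/ at 9 rightward: 10 /ɔ/ → [+ATR]; word edge.
Targets with no active source: positions 1 2 3 4 8 stay [-ATR].

5 6 7 9 10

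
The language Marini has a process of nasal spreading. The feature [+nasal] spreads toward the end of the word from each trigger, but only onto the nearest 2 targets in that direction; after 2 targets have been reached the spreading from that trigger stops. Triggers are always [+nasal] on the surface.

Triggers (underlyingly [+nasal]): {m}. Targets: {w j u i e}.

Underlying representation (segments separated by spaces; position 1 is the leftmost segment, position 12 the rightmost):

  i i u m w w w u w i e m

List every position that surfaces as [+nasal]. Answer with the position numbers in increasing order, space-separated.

From /m/ at 4 rightward: 5 /w/ → [+nasal]; 6 /w/ → [+nasal]; bound reached.
From /m/ at 12 rightward: word edge.
Targets with no active source: positions 1 2 3 7 8 9 10 11 stay [-nasal].

4 5 6 12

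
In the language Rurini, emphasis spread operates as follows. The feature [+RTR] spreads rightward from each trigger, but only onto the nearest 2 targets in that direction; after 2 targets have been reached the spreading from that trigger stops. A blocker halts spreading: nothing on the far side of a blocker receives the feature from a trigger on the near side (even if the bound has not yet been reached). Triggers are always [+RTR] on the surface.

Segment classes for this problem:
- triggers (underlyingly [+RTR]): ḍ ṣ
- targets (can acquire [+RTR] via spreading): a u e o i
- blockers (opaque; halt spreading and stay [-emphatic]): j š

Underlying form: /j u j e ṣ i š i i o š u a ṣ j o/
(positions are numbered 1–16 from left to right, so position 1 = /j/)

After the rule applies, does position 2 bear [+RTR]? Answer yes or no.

no

From /ṣ/ at 5 rightward: 6 /i/ → [+RTR]; 7 /š/ blocks.
From /ṣ/ at 14 rightward: 15 /j/ blocks.
Targets with no active source: positions 2 4 8 9 10 12 13 16 stay [-emphatic].
[+RTR] positions on the surface: 5 6 14.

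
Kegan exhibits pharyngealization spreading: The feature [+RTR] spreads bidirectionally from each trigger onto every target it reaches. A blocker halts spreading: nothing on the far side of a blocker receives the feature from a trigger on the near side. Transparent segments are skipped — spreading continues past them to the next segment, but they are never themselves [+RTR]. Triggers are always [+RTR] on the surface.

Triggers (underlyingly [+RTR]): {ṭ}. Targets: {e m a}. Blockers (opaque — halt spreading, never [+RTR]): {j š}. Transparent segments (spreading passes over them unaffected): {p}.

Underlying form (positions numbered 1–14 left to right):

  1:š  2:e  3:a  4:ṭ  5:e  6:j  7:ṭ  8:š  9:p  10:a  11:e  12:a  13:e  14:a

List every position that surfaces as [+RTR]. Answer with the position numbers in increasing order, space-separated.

2 3 4 5 7

From /ṭ/ at 4 rightward: 5 /e/ → [+RTR]; 6 /j/ blocks.
From /ṭ/ at 4 leftward: 3 /a/ → [+RTR]; 2 /e/ → [+RTR]; 1 /š/ blocks.
From /ṭ/ at 7 rightward: 8 /š/ blocks.
From /ṭ/ at 7 leftward: 6 /j/ blocks.
Targets with no active source: positions 10 11 12 13 14 stay [-emphatic].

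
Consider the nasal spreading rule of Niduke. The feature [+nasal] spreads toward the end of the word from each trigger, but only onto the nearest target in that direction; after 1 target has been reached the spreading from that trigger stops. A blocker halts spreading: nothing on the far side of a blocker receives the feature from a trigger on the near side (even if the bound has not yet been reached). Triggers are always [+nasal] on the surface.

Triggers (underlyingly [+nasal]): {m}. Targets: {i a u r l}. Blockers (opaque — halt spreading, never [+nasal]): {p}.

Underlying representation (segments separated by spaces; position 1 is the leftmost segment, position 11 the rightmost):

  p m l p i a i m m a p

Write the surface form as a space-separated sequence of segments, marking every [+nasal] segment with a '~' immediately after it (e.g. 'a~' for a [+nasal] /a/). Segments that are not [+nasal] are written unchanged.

p m~ l~ p i a i m~ m~ a~ p

From /m/ at 2 rightward: 3 /l/ → [+nasal]; bound reached.
From /m/ at 8 rightward: 9 /m/ is itself a trigger — this domain ends here.
From /m/ at 9 rightward: 10 /a/ → [+nasal]; bound reached.
Targets with no active source: positions 5 6 7 stay [-nasal].
[+nasal] positions on the surface: 2 3 8 9 10.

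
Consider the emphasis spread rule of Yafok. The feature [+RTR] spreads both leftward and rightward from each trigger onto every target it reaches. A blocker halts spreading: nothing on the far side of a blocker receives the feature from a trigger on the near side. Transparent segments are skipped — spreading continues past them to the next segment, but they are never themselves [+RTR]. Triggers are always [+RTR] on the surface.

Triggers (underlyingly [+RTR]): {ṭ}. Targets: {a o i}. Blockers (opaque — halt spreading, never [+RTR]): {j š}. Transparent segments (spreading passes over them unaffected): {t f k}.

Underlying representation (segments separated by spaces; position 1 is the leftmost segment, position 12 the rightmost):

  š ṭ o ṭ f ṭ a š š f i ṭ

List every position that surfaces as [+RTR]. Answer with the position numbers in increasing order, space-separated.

From /ṭ/ at 2 rightward: 3 /o/ → [+RTR]; 4 /ṭ/ is itself a trigger — this domain ends here.
From /ṭ/ at 2 leftward: 1 /š/ blocks.
From /ṭ/ at 4 rightward: 5 /f/ transparent; 6 /ṭ/ is itself a trigger — this domain ends here.
From /ṭ/ at 4 leftward: 3 /o/ → [+RTR]; 2 /ṭ/ is itself a trigger — this domain ends here.
From /ṭ/ at 6 rightward: 7 /a/ → [+RTR]; 8 /š/ blocks.
From /ṭ/ at 6 leftward: 5 /f/ transparent; 4 /ṭ/ is itself a trigger — this domain ends here.
From /ṭ/ at 12 rightward: word edge.
From /ṭ/ at 12 leftward: 11 /i/ → [+RTR]; 10 /f/ transparent; 9 /š/ blocks.

2 3 4 6 7 11 12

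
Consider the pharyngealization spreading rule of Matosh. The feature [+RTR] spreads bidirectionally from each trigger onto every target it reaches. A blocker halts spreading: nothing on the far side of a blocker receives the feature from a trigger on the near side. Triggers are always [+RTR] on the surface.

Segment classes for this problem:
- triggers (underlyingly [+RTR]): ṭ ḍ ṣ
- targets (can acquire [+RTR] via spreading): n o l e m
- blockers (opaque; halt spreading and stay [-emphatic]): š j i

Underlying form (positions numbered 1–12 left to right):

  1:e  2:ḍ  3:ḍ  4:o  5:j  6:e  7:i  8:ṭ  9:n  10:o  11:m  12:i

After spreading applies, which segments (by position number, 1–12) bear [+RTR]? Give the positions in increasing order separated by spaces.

1 2 3 4 8 9 10 11

From /ḍ/ at 2 rightward: 3 /ḍ/ is itself a trigger — this domain ends here.
From /ḍ/ at 2 leftward: 1 /e/ → [+RTR]; word edge.
From /ḍ/ at 3 rightward: 4 /o/ → [+RTR]; 5 /j/ blocks.
From /ḍ/ at 3 leftward: 2 /ḍ/ is itself a trigger — this domain ends here.
From /ṭ/ at 8 rightward: 9 /n/ → [+RTR]; 10 /o/ → [+RTR]; 11 /m/ → [+RTR]; 12 /i/ blocks.
From /ṭ/ at 8 leftward: 7 /i/ blocks.
Target with no active source: position 6 stays [-emphatic].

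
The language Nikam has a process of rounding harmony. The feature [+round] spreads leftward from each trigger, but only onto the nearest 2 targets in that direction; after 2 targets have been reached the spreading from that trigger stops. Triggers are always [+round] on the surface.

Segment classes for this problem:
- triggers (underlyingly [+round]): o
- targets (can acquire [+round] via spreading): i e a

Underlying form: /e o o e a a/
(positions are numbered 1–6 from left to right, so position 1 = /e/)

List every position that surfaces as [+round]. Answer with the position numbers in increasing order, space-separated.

1 2 3

From /o/ at 2 leftward: 1 /e/ → [+round]; word edge.
From /o/ at 3 leftward: 2 /o/ is itself a trigger — this domain ends here.
Targets with no active source: positions 4 5 6 stay [-round].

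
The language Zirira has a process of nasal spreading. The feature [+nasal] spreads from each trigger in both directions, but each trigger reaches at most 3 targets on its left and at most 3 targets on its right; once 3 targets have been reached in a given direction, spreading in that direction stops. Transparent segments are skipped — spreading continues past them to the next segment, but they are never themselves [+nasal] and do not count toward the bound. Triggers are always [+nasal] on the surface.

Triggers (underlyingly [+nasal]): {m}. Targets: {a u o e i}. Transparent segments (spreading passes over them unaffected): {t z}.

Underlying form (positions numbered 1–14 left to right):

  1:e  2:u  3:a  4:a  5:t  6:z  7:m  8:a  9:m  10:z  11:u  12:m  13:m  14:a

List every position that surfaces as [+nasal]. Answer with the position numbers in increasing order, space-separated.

From /m/ at 7 rightward: 8 /a/ → [+nasal]; 9 /m/ is itself a trigger — this domain ends here.
From /m/ at 7 leftward: 6 /z/ transparent; 5 /t/ transparent; 4 /a/ → [+nasal]; 3 /a/ → [+nasal]; 2 /u/ → [+nasal]; bound reached.
From /m/ at 9 rightward: 10 /z/ transparent; 11 /u/ → [+nasal]; 12 /m/ is itself a trigger — this domain ends here.
From /m/ at 9 leftward: 8 /a/ → [+nasal]; 7 /m/ is itself a trigger — this domain ends here.
From /m/ at 12 rightward: 13 /m/ is itself a trigger — this domain ends here.
From /m/ at 12 leftward: 11 /u/ → [+nasal]; 10 /z/ transparent; 9 /m/ is itself a trigger — this domain ends here.
From /m/ at 13 rightward: 14 /a/ → [+nasal]; word edge.
From /m/ at 13 leftward: 12 /m/ is itself a trigger — this domain ends here.
Target with no active source: position 1 stays [-nasal].

2 3 4 7 8 9 11 12 13 14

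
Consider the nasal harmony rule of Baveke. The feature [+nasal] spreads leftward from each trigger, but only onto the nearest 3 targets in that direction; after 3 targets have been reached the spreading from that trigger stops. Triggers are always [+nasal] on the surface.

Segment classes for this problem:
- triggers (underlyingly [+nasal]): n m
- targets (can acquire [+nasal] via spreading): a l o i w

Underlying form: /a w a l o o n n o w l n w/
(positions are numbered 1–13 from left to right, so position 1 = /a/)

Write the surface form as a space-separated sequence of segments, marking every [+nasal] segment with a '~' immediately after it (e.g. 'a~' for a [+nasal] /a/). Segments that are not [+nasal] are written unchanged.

From /n/ at 7 leftward: 6 /o/ → [+nasal]; 5 /o/ → [+nasal]; 4 /l/ → [+nasal]; bound reached.
From /n/ at 8 leftward: 7 /n/ is itself a trigger — this domain ends here.
From /n/ at 12 leftward: 11 /l/ → [+nasal]; 10 /w/ → [+nasal]; 9 /o/ → [+nasal]; bound reached.
Targets with no active source: positions 1 2 3 13 stay [-nasal].
[+nasal] positions on the surface: 4 5 6 7 8 9 10 11 12.

a w a l~ o~ o~ n~ n~ o~ w~ l~ n~ w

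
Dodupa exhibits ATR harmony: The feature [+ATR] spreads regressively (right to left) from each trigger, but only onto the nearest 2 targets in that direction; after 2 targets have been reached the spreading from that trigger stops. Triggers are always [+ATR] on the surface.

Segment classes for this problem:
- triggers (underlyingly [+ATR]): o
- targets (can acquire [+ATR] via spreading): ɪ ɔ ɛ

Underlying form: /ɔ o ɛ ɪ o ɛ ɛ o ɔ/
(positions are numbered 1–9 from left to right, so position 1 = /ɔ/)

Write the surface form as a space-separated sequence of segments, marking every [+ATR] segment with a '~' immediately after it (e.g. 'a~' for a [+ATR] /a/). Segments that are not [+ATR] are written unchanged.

From /o/ at 2 leftward: 1 /ɔ/ → [+ATR]; word edge.
From /o/ at 5 leftward: 4 /ɪ/ → [+ATR]; 3 /ɛ/ → [+ATR]; bound reached.
From /o/ at 8 leftward: 7 /ɛ/ → [+ATR]; 6 /ɛ/ → [+ATR]; bound reached.
Target with no active source: position 9 stays [-ATR].
[+ATR] positions on the surface: 1 2 3 4 5 6 7 8.

ɔ~ o~ ɛ~ ɪ~ o~ ɛ~ ɛ~ o~ ɔ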